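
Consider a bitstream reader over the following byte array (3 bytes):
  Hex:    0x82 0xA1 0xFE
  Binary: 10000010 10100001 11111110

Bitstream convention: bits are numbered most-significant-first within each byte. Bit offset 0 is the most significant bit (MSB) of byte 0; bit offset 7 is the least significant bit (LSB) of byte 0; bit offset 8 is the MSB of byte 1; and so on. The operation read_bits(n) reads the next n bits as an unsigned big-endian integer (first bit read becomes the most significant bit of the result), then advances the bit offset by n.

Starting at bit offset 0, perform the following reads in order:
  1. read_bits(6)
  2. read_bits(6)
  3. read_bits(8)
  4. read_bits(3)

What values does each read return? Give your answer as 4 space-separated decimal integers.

Read 1: bits[0:6] width=6 -> value=32 (bin 100000); offset now 6 = byte 0 bit 6; 18 bits remain
Read 2: bits[6:12] width=6 -> value=42 (bin 101010); offset now 12 = byte 1 bit 4; 12 bits remain
Read 3: bits[12:20] width=8 -> value=31 (bin 00011111); offset now 20 = byte 2 bit 4; 4 bits remain
Read 4: bits[20:23] width=3 -> value=7 (bin 111); offset now 23 = byte 2 bit 7; 1 bits remain

Answer: 32 42 31 7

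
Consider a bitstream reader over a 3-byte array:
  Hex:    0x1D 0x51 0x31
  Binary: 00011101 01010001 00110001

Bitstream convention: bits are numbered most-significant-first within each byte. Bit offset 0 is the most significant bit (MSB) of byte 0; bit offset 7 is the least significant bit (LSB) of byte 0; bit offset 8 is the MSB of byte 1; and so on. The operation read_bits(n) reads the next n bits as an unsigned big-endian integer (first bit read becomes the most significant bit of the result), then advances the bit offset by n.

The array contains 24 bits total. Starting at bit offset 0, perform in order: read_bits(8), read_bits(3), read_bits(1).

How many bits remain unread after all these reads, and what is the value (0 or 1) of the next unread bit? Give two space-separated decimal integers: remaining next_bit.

Answer: 12 0

Derivation:
Read 1: bits[0:8] width=8 -> value=29 (bin 00011101); offset now 8 = byte 1 bit 0; 16 bits remain
Read 2: bits[8:11] width=3 -> value=2 (bin 010); offset now 11 = byte 1 bit 3; 13 bits remain
Read 3: bits[11:12] width=1 -> value=1 (bin 1); offset now 12 = byte 1 bit 4; 12 bits remain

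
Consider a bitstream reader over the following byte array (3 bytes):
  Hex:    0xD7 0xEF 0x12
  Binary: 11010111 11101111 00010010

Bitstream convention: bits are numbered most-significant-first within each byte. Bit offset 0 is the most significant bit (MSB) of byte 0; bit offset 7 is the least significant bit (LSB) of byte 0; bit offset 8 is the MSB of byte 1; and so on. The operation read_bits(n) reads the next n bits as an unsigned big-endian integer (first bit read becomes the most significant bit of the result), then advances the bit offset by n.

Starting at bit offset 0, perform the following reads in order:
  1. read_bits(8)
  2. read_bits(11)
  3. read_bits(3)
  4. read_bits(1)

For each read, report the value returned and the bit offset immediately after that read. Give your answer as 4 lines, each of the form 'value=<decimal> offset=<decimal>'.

Answer: value=215 offset=8
value=1912 offset=19
value=4 offset=22
value=1 offset=23

Derivation:
Read 1: bits[0:8] width=8 -> value=215 (bin 11010111); offset now 8 = byte 1 bit 0; 16 bits remain
Read 2: bits[8:19] width=11 -> value=1912 (bin 11101111000); offset now 19 = byte 2 bit 3; 5 bits remain
Read 3: bits[19:22] width=3 -> value=4 (bin 100); offset now 22 = byte 2 bit 6; 2 bits remain
Read 4: bits[22:23] width=1 -> value=1 (bin 1); offset now 23 = byte 2 bit 7; 1 bits remain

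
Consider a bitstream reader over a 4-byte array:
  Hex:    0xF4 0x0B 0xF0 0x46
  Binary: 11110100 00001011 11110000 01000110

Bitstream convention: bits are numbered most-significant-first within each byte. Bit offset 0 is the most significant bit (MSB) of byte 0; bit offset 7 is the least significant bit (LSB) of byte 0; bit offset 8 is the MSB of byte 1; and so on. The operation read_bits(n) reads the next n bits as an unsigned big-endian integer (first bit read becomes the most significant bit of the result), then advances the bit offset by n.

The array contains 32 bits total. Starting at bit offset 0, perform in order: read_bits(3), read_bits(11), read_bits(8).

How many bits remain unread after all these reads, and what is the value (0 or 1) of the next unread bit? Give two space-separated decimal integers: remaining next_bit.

Read 1: bits[0:3] width=3 -> value=7 (bin 111); offset now 3 = byte 0 bit 3; 29 bits remain
Read 2: bits[3:14] width=11 -> value=1282 (bin 10100000010); offset now 14 = byte 1 bit 6; 18 bits remain
Read 3: bits[14:22] width=8 -> value=252 (bin 11111100); offset now 22 = byte 2 bit 6; 10 bits remain

Answer: 10 0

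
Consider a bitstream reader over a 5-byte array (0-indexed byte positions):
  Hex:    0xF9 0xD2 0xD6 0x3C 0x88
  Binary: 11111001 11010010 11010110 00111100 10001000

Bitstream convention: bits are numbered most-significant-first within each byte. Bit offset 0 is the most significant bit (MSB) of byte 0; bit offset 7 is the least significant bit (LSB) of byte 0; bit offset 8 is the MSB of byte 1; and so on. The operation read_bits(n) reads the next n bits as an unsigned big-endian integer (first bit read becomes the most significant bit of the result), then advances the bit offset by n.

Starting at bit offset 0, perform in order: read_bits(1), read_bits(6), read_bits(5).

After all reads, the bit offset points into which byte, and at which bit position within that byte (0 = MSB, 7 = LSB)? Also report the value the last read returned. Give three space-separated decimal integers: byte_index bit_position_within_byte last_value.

Answer: 1 4 29

Derivation:
Read 1: bits[0:1] width=1 -> value=1 (bin 1); offset now 1 = byte 0 bit 1; 39 bits remain
Read 2: bits[1:7] width=6 -> value=60 (bin 111100); offset now 7 = byte 0 bit 7; 33 bits remain
Read 3: bits[7:12] width=5 -> value=29 (bin 11101); offset now 12 = byte 1 bit 4; 28 bits remain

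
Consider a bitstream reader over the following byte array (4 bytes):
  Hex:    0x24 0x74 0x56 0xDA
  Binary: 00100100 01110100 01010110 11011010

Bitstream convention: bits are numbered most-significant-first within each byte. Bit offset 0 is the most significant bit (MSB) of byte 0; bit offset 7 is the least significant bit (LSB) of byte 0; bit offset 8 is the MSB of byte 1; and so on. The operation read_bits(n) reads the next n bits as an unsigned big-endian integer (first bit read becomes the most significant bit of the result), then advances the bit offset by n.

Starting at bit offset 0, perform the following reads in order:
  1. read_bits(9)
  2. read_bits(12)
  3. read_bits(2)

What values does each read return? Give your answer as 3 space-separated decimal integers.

Answer: 72 3722 3

Derivation:
Read 1: bits[0:9] width=9 -> value=72 (bin 001001000); offset now 9 = byte 1 bit 1; 23 bits remain
Read 2: bits[9:21] width=12 -> value=3722 (bin 111010001010); offset now 21 = byte 2 bit 5; 11 bits remain
Read 3: bits[21:23] width=2 -> value=3 (bin 11); offset now 23 = byte 2 bit 7; 9 bits remain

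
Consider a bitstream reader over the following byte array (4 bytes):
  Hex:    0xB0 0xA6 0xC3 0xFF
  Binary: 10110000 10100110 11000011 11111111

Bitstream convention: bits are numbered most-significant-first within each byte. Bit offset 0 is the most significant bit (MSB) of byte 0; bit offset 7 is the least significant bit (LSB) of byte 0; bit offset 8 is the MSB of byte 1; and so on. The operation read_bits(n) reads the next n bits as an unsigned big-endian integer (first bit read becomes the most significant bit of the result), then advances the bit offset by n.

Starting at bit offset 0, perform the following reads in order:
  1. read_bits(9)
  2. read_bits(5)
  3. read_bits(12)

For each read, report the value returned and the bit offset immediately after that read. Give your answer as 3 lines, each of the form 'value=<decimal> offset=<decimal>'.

Answer: value=353 offset=9
value=9 offset=14
value=2831 offset=26

Derivation:
Read 1: bits[0:9] width=9 -> value=353 (bin 101100001); offset now 9 = byte 1 bit 1; 23 bits remain
Read 2: bits[9:14] width=5 -> value=9 (bin 01001); offset now 14 = byte 1 bit 6; 18 bits remain
Read 3: bits[14:26] width=12 -> value=2831 (bin 101100001111); offset now 26 = byte 3 bit 2; 6 bits remain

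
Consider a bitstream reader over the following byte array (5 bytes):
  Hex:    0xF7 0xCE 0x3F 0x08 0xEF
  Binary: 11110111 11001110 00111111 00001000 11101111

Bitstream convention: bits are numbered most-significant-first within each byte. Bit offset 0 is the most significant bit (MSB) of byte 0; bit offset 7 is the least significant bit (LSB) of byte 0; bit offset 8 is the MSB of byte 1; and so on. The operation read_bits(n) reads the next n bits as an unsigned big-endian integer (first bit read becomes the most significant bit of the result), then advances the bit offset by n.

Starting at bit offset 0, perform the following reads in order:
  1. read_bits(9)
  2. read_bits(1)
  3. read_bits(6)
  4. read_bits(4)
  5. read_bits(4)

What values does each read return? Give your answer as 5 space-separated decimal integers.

Read 1: bits[0:9] width=9 -> value=495 (bin 111101111); offset now 9 = byte 1 bit 1; 31 bits remain
Read 2: bits[9:10] width=1 -> value=1 (bin 1); offset now 10 = byte 1 bit 2; 30 bits remain
Read 3: bits[10:16] width=6 -> value=14 (bin 001110); offset now 16 = byte 2 bit 0; 24 bits remain
Read 4: bits[16:20] width=4 -> value=3 (bin 0011); offset now 20 = byte 2 bit 4; 20 bits remain
Read 5: bits[20:24] width=4 -> value=15 (bin 1111); offset now 24 = byte 3 bit 0; 16 bits remain

Answer: 495 1 14 3 15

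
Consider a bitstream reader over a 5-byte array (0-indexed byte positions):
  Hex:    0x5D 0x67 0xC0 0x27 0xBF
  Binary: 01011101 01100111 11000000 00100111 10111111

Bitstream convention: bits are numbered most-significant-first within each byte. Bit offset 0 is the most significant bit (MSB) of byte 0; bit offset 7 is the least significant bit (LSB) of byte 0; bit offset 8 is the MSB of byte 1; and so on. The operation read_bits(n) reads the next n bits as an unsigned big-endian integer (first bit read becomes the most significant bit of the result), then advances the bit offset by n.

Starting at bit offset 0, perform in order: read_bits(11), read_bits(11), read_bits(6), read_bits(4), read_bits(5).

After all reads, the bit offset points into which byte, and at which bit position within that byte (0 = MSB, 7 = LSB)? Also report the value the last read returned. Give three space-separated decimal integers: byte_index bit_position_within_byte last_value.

Answer: 4 5 23

Derivation:
Read 1: bits[0:11] width=11 -> value=747 (bin 01011101011); offset now 11 = byte 1 bit 3; 29 bits remain
Read 2: bits[11:22] width=11 -> value=496 (bin 00111110000); offset now 22 = byte 2 bit 6; 18 bits remain
Read 3: bits[22:28] width=6 -> value=2 (bin 000010); offset now 28 = byte 3 bit 4; 12 bits remain
Read 4: bits[28:32] width=4 -> value=7 (bin 0111); offset now 32 = byte 4 bit 0; 8 bits remain
Read 5: bits[32:37] width=5 -> value=23 (bin 10111); offset now 37 = byte 4 bit 5; 3 bits remain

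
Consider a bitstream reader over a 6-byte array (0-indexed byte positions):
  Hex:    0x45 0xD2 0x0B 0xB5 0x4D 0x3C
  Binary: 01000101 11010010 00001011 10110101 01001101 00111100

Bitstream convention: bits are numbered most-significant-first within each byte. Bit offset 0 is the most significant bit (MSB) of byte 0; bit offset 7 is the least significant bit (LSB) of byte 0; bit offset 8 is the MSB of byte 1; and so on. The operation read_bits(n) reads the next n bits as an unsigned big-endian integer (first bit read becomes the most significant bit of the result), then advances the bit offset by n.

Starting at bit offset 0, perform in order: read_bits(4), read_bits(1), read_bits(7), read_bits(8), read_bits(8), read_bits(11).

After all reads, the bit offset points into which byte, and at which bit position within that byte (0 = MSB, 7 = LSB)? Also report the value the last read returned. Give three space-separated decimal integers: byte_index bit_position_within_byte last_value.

Read 1: bits[0:4] width=4 -> value=4 (bin 0100); offset now 4 = byte 0 bit 4; 44 bits remain
Read 2: bits[4:5] width=1 -> value=0 (bin 0); offset now 5 = byte 0 bit 5; 43 bits remain
Read 3: bits[5:12] width=7 -> value=93 (bin 1011101); offset now 12 = byte 1 bit 4; 36 bits remain
Read 4: bits[12:20] width=8 -> value=32 (bin 00100000); offset now 20 = byte 2 bit 4; 28 bits remain
Read 5: bits[20:28] width=8 -> value=187 (bin 10111011); offset now 28 = byte 3 bit 4; 20 bits remain
Read 6: bits[28:39] width=11 -> value=678 (bin 01010100110); offset now 39 = byte 4 bit 7; 9 bits remain

Answer: 4 7 678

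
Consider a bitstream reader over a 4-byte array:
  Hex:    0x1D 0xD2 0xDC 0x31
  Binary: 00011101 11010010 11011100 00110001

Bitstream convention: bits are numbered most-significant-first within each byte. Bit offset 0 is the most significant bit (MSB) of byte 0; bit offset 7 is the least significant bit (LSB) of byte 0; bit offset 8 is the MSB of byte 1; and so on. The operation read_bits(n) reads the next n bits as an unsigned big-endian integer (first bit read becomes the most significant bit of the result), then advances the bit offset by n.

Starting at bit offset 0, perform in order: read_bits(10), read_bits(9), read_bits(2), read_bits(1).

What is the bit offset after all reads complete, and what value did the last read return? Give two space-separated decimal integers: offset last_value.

Answer: 22 1

Derivation:
Read 1: bits[0:10] width=10 -> value=119 (bin 0001110111); offset now 10 = byte 1 bit 2; 22 bits remain
Read 2: bits[10:19] width=9 -> value=150 (bin 010010110); offset now 19 = byte 2 bit 3; 13 bits remain
Read 3: bits[19:21] width=2 -> value=3 (bin 11); offset now 21 = byte 2 bit 5; 11 bits remain
Read 4: bits[21:22] width=1 -> value=1 (bin 1); offset now 22 = byte 2 bit 6; 10 bits remain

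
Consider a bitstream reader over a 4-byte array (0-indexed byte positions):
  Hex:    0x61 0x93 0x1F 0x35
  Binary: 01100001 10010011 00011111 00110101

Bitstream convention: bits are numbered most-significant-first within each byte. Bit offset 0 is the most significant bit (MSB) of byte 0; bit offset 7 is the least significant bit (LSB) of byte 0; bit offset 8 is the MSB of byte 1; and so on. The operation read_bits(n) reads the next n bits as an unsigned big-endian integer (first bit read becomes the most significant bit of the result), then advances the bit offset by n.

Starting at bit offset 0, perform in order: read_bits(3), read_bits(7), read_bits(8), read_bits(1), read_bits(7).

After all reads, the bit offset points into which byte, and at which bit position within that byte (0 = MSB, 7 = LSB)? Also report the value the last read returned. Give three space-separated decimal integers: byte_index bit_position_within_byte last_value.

Answer: 3 2 124

Derivation:
Read 1: bits[0:3] width=3 -> value=3 (bin 011); offset now 3 = byte 0 bit 3; 29 bits remain
Read 2: bits[3:10] width=7 -> value=6 (bin 0000110); offset now 10 = byte 1 bit 2; 22 bits remain
Read 3: bits[10:18] width=8 -> value=76 (bin 01001100); offset now 18 = byte 2 bit 2; 14 bits remain
Read 4: bits[18:19] width=1 -> value=0 (bin 0); offset now 19 = byte 2 bit 3; 13 bits remain
Read 5: bits[19:26] width=7 -> value=124 (bin 1111100); offset now 26 = byte 3 bit 2; 6 bits remain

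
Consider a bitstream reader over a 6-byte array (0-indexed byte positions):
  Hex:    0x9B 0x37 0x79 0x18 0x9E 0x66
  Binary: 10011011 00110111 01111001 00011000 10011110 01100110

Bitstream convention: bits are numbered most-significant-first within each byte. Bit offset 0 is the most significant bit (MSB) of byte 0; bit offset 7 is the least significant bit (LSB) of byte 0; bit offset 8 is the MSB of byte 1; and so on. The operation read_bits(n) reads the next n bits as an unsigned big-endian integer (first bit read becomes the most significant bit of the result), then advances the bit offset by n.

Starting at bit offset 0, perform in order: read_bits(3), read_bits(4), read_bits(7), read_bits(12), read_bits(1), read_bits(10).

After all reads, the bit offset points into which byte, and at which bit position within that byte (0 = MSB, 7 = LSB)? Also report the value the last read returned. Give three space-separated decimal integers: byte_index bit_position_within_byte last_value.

Read 1: bits[0:3] width=3 -> value=4 (bin 100); offset now 3 = byte 0 bit 3; 45 bits remain
Read 2: bits[3:7] width=4 -> value=13 (bin 1101); offset now 7 = byte 0 bit 7; 41 bits remain
Read 3: bits[7:14] width=7 -> value=77 (bin 1001101); offset now 14 = byte 1 bit 6; 34 bits remain
Read 4: bits[14:26] width=12 -> value=3556 (bin 110111100100); offset now 26 = byte 3 bit 2; 22 bits remain
Read 5: bits[26:27] width=1 -> value=0 (bin 0); offset now 27 = byte 3 bit 3; 21 bits remain
Read 6: bits[27:37] width=10 -> value=787 (bin 1100010011); offset now 37 = byte 4 bit 5; 11 bits remain

Answer: 4 5 787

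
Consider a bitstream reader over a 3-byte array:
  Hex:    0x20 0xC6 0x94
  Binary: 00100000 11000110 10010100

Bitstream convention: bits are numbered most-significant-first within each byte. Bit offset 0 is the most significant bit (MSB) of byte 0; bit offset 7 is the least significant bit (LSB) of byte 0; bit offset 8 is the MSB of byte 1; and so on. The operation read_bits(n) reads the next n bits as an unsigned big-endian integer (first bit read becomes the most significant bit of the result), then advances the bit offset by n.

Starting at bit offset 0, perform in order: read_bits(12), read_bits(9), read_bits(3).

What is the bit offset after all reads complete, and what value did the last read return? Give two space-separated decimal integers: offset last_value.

Read 1: bits[0:12] width=12 -> value=524 (bin 001000001100); offset now 12 = byte 1 bit 4; 12 bits remain
Read 2: bits[12:21] width=9 -> value=210 (bin 011010010); offset now 21 = byte 2 bit 5; 3 bits remain
Read 3: bits[21:24] width=3 -> value=4 (bin 100); offset now 24 = byte 3 bit 0; 0 bits remain

Answer: 24 4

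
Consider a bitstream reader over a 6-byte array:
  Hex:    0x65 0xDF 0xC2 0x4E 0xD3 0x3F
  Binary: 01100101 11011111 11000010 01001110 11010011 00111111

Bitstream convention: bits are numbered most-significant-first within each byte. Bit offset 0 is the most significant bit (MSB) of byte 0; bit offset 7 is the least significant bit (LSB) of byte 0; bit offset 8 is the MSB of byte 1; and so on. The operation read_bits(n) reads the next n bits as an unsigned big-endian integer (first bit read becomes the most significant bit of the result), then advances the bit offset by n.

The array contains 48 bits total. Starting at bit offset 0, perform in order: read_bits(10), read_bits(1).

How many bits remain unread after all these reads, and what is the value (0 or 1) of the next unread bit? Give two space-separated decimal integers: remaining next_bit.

Read 1: bits[0:10] width=10 -> value=407 (bin 0110010111); offset now 10 = byte 1 bit 2; 38 bits remain
Read 2: bits[10:11] width=1 -> value=0 (bin 0); offset now 11 = byte 1 bit 3; 37 bits remain

Answer: 37 1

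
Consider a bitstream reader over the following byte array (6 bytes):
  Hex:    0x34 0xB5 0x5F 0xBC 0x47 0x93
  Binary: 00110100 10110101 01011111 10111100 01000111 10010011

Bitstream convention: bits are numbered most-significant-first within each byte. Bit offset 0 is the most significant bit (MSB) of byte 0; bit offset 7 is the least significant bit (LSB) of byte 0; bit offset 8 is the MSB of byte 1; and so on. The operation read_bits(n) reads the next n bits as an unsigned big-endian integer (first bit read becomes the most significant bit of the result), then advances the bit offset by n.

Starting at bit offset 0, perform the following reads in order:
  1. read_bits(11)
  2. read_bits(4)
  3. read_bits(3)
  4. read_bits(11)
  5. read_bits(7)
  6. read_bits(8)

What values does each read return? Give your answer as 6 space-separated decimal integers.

Answer: 421 10 5 1015 68 121

Derivation:
Read 1: bits[0:11] width=11 -> value=421 (bin 00110100101); offset now 11 = byte 1 bit 3; 37 bits remain
Read 2: bits[11:15] width=4 -> value=10 (bin 1010); offset now 15 = byte 1 bit 7; 33 bits remain
Read 3: bits[15:18] width=3 -> value=5 (bin 101); offset now 18 = byte 2 bit 2; 30 bits remain
Read 4: bits[18:29] width=11 -> value=1015 (bin 01111110111); offset now 29 = byte 3 bit 5; 19 bits remain
Read 5: bits[29:36] width=7 -> value=68 (bin 1000100); offset now 36 = byte 4 bit 4; 12 bits remain
Read 6: bits[36:44] width=8 -> value=121 (bin 01111001); offset now 44 = byte 5 bit 4; 4 bits remain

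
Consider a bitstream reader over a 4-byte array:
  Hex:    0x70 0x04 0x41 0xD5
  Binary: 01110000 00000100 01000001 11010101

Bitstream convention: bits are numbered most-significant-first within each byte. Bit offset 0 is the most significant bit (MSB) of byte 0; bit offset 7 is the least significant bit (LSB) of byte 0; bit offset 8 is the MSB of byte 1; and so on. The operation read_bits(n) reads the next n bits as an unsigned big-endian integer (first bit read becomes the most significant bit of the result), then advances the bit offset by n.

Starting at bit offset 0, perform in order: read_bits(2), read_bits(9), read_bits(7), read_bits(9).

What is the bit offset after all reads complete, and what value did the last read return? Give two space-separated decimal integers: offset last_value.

Read 1: bits[0:2] width=2 -> value=1 (bin 01); offset now 2 = byte 0 bit 2; 30 bits remain
Read 2: bits[2:11] width=9 -> value=384 (bin 110000000); offset now 11 = byte 1 bit 3; 21 bits remain
Read 3: bits[11:18] width=7 -> value=17 (bin 0010001); offset now 18 = byte 2 bit 2; 14 bits remain
Read 4: bits[18:27] width=9 -> value=14 (bin 000001110); offset now 27 = byte 3 bit 3; 5 bits remain

Answer: 27 14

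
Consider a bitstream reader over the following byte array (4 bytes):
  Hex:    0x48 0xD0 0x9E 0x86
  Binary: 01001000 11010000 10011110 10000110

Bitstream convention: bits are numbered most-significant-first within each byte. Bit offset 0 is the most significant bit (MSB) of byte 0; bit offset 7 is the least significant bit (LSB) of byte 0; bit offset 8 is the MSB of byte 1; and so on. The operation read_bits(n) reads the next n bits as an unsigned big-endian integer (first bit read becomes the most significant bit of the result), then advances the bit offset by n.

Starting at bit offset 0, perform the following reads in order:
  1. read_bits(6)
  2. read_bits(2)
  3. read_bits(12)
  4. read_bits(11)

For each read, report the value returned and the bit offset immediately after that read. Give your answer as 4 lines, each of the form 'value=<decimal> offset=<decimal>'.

Answer: value=18 offset=6
value=0 offset=8
value=3337 offset=20
value=1859 offset=31

Derivation:
Read 1: bits[0:6] width=6 -> value=18 (bin 010010); offset now 6 = byte 0 bit 6; 26 bits remain
Read 2: bits[6:8] width=2 -> value=0 (bin 00); offset now 8 = byte 1 bit 0; 24 bits remain
Read 3: bits[8:20] width=12 -> value=3337 (bin 110100001001); offset now 20 = byte 2 bit 4; 12 bits remain
Read 4: bits[20:31] width=11 -> value=1859 (bin 11101000011); offset now 31 = byte 3 bit 7; 1 bits remain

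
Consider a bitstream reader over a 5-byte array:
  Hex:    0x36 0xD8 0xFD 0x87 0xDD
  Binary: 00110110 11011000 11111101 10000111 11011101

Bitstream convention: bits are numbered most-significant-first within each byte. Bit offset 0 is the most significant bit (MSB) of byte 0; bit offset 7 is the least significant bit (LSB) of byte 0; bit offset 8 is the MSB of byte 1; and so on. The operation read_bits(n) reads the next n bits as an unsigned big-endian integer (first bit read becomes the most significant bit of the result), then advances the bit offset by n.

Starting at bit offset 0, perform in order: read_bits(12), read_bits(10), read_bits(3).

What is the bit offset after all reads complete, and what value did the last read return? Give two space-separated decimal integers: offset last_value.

Answer: 25 3

Derivation:
Read 1: bits[0:12] width=12 -> value=877 (bin 001101101101); offset now 12 = byte 1 bit 4; 28 bits remain
Read 2: bits[12:22] width=10 -> value=575 (bin 1000111111); offset now 22 = byte 2 bit 6; 18 bits remain
Read 3: bits[22:25] width=3 -> value=3 (bin 011); offset now 25 = byte 3 bit 1; 15 bits remain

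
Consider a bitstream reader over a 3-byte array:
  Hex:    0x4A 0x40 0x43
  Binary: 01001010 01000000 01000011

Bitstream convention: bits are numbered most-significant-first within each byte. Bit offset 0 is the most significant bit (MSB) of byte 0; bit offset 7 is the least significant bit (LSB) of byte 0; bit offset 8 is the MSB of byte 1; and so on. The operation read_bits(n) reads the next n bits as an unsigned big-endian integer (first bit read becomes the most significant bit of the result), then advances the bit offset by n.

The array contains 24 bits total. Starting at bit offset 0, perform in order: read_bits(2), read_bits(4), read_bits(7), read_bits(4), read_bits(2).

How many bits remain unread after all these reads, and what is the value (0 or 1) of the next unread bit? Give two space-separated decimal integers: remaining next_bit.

Read 1: bits[0:2] width=2 -> value=1 (bin 01); offset now 2 = byte 0 bit 2; 22 bits remain
Read 2: bits[2:6] width=4 -> value=2 (bin 0010); offset now 6 = byte 0 bit 6; 18 bits remain
Read 3: bits[6:13] width=7 -> value=72 (bin 1001000); offset now 13 = byte 1 bit 5; 11 bits remain
Read 4: bits[13:17] width=4 -> value=0 (bin 0000); offset now 17 = byte 2 bit 1; 7 bits remain
Read 5: bits[17:19] width=2 -> value=2 (bin 10); offset now 19 = byte 2 bit 3; 5 bits remain

Answer: 5 0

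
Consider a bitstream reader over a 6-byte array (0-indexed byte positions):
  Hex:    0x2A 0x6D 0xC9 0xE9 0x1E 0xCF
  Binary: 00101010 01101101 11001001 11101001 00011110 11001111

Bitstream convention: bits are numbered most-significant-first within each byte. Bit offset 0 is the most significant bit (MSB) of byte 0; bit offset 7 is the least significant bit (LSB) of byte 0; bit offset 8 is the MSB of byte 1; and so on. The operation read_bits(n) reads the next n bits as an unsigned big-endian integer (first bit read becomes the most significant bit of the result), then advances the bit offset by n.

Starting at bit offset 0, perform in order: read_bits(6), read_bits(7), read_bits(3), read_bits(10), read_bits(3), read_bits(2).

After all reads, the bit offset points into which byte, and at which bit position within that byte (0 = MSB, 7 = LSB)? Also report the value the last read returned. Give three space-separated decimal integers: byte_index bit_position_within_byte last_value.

Read 1: bits[0:6] width=6 -> value=10 (bin 001010); offset now 6 = byte 0 bit 6; 42 bits remain
Read 2: bits[6:13] width=7 -> value=77 (bin 1001101); offset now 13 = byte 1 bit 5; 35 bits remain
Read 3: bits[13:16] width=3 -> value=5 (bin 101); offset now 16 = byte 2 bit 0; 32 bits remain
Read 4: bits[16:26] width=10 -> value=807 (bin 1100100111); offset now 26 = byte 3 bit 2; 22 bits remain
Read 5: bits[26:29] width=3 -> value=5 (bin 101); offset now 29 = byte 3 bit 5; 19 bits remain
Read 6: bits[29:31] width=2 -> value=0 (bin 00); offset now 31 = byte 3 bit 7; 17 bits remain

Answer: 3 7 0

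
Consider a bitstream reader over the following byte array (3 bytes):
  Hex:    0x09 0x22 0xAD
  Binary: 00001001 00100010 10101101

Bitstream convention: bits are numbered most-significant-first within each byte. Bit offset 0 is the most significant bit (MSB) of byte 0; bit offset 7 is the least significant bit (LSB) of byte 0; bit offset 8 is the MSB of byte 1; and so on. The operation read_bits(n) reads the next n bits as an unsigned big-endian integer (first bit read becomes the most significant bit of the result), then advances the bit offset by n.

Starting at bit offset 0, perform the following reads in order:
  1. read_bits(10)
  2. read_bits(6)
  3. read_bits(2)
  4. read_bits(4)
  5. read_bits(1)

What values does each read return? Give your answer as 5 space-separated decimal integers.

Answer: 36 34 2 11 0

Derivation:
Read 1: bits[0:10] width=10 -> value=36 (bin 0000100100); offset now 10 = byte 1 bit 2; 14 bits remain
Read 2: bits[10:16] width=6 -> value=34 (bin 100010); offset now 16 = byte 2 bit 0; 8 bits remain
Read 3: bits[16:18] width=2 -> value=2 (bin 10); offset now 18 = byte 2 bit 2; 6 bits remain
Read 4: bits[18:22] width=4 -> value=11 (bin 1011); offset now 22 = byte 2 bit 6; 2 bits remain
Read 5: bits[22:23] width=1 -> value=0 (bin 0); offset now 23 = byte 2 bit 7; 1 bits remain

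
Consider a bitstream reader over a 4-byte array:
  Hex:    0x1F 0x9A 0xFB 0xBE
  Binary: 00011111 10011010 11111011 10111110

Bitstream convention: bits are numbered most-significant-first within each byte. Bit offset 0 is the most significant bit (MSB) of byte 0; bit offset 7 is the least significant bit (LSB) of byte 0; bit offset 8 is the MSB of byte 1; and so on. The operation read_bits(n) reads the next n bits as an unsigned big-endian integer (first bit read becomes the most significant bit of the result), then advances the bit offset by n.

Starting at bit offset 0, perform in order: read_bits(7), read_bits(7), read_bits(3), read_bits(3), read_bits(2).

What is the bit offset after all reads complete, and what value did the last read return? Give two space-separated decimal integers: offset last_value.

Read 1: bits[0:7] width=7 -> value=15 (bin 0001111); offset now 7 = byte 0 bit 7; 25 bits remain
Read 2: bits[7:14] width=7 -> value=102 (bin 1100110); offset now 14 = byte 1 bit 6; 18 bits remain
Read 3: bits[14:17] width=3 -> value=5 (bin 101); offset now 17 = byte 2 bit 1; 15 bits remain
Read 4: bits[17:20] width=3 -> value=7 (bin 111); offset now 20 = byte 2 bit 4; 12 bits remain
Read 5: bits[20:22] width=2 -> value=2 (bin 10); offset now 22 = byte 2 bit 6; 10 bits remain

Answer: 22 2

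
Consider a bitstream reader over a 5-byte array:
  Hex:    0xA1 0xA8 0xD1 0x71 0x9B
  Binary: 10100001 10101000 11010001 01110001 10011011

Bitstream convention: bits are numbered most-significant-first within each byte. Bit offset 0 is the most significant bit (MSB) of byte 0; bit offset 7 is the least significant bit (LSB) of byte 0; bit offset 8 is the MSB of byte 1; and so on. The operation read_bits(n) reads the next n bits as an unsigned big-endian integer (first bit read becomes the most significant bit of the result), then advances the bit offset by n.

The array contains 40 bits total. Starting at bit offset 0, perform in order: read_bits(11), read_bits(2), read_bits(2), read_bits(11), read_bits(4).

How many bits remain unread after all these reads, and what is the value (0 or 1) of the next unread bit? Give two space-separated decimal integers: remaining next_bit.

Read 1: bits[0:11] width=11 -> value=1293 (bin 10100001101); offset now 11 = byte 1 bit 3; 29 bits remain
Read 2: bits[11:13] width=2 -> value=1 (bin 01); offset now 13 = byte 1 bit 5; 27 bits remain
Read 3: bits[13:15] width=2 -> value=0 (bin 00); offset now 15 = byte 1 bit 7; 25 bits remain
Read 4: bits[15:26] width=11 -> value=837 (bin 01101000101); offset now 26 = byte 3 bit 2; 14 bits remain
Read 5: bits[26:30] width=4 -> value=12 (bin 1100); offset now 30 = byte 3 bit 6; 10 bits remain

Answer: 10 0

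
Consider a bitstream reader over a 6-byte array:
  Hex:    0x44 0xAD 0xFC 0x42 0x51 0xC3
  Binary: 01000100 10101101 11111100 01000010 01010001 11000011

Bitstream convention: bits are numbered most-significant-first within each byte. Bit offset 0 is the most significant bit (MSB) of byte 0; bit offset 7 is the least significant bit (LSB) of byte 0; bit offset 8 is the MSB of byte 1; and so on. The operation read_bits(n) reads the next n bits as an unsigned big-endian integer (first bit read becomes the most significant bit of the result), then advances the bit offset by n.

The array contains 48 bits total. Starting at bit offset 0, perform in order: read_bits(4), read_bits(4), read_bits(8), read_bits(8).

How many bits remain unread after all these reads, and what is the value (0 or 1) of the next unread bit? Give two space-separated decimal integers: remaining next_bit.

Read 1: bits[0:4] width=4 -> value=4 (bin 0100); offset now 4 = byte 0 bit 4; 44 bits remain
Read 2: bits[4:8] width=4 -> value=4 (bin 0100); offset now 8 = byte 1 bit 0; 40 bits remain
Read 3: bits[8:16] width=8 -> value=173 (bin 10101101); offset now 16 = byte 2 bit 0; 32 bits remain
Read 4: bits[16:24] width=8 -> value=252 (bin 11111100); offset now 24 = byte 3 bit 0; 24 bits remain

Answer: 24 0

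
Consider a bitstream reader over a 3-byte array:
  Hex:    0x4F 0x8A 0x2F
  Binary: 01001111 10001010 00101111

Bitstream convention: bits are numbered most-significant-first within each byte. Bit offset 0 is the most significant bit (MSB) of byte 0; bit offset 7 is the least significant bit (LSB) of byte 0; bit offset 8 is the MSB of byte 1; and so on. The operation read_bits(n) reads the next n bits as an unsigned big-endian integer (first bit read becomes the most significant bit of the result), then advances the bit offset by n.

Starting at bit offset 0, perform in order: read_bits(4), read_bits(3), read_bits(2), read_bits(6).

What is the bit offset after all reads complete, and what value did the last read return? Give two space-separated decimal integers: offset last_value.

Answer: 15 5

Derivation:
Read 1: bits[0:4] width=4 -> value=4 (bin 0100); offset now 4 = byte 0 bit 4; 20 bits remain
Read 2: bits[4:7] width=3 -> value=7 (bin 111); offset now 7 = byte 0 bit 7; 17 bits remain
Read 3: bits[7:9] width=2 -> value=3 (bin 11); offset now 9 = byte 1 bit 1; 15 bits remain
Read 4: bits[9:15] width=6 -> value=5 (bin 000101); offset now 15 = byte 1 bit 7; 9 bits remain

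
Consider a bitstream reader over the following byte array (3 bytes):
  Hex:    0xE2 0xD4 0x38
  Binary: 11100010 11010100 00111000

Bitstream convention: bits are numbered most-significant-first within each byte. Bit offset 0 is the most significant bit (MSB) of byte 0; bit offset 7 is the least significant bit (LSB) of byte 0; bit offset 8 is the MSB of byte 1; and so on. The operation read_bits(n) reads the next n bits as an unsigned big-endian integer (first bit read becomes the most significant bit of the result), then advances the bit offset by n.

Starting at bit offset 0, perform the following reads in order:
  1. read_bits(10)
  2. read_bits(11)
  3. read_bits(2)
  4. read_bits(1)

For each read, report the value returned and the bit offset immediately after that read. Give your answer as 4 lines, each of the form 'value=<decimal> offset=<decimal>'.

Read 1: bits[0:10] width=10 -> value=907 (bin 1110001011); offset now 10 = byte 1 bit 2; 14 bits remain
Read 2: bits[10:21] width=11 -> value=647 (bin 01010000111); offset now 21 = byte 2 bit 5; 3 bits remain
Read 3: bits[21:23] width=2 -> value=0 (bin 00); offset now 23 = byte 2 bit 7; 1 bits remain
Read 4: bits[23:24] width=1 -> value=0 (bin 0); offset now 24 = byte 3 bit 0; 0 bits remain

Answer: value=907 offset=10
value=647 offset=21
value=0 offset=23
value=0 offset=24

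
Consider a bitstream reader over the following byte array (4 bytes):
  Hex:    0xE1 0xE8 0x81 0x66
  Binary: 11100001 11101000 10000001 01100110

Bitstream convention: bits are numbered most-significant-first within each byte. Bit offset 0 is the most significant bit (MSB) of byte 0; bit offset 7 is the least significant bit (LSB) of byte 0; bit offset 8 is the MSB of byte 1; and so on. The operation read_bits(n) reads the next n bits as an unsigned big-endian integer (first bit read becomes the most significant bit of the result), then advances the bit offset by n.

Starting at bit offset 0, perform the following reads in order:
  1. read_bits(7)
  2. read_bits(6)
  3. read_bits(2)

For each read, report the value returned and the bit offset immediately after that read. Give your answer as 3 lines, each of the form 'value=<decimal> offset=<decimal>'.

Answer: value=112 offset=7
value=61 offset=13
value=0 offset=15

Derivation:
Read 1: bits[0:7] width=7 -> value=112 (bin 1110000); offset now 7 = byte 0 bit 7; 25 bits remain
Read 2: bits[7:13] width=6 -> value=61 (bin 111101); offset now 13 = byte 1 bit 5; 19 bits remain
Read 3: bits[13:15] width=2 -> value=0 (bin 00); offset now 15 = byte 1 bit 7; 17 bits remain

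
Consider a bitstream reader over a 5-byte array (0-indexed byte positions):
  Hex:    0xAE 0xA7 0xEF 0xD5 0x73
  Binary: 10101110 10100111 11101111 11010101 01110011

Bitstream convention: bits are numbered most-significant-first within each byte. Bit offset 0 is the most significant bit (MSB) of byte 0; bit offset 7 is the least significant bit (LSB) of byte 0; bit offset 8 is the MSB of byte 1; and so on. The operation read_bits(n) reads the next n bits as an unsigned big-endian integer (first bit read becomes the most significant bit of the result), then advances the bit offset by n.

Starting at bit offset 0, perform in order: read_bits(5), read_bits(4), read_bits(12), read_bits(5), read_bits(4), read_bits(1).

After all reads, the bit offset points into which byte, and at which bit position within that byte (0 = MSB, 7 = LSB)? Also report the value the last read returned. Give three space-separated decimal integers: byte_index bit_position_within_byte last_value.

Answer: 3 7 0

Derivation:
Read 1: bits[0:5] width=5 -> value=21 (bin 10101); offset now 5 = byte 0 bit 5; 35 bits remain
Read 2: bits[5:9] width=4 -> value=13 (bin 1101); offset now 9 = byte 1 bit 1; 31 bits remain
Read 3: bits[9:21] width=12 -> value=1277 (bin 010011111101); offset now 21 = byte 2 bit 5; 19 bits remain
Read 4: bits[21:26] width=5 -> value=31 (bin 11111); offset now 26 = byte 3 bit 2; 14 bits remain
Read 5: bits[26:30] width=4 -> value=5 (bin 0101); offset now 30 = byte 3 bit 6; 10 bits remain
Read 6: bits[30:31] width=1 -> value=0 (bin 0); offset now 31 = byte 3 bit 7; 9 bits remain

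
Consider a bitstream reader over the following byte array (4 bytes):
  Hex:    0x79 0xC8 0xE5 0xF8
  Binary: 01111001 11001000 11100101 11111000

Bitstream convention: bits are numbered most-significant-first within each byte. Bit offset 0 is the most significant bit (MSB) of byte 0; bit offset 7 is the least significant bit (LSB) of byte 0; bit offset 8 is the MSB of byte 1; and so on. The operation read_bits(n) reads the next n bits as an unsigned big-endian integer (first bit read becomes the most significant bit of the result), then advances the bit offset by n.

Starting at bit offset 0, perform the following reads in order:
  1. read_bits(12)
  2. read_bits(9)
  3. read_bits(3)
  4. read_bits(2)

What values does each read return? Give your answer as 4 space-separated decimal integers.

Read 1: bits[0:12] width=12 -> value=1948 (bin 011110011100); offset now 12 = byte 1 bit 4; 20 bits remain
Read 2: bits[12:21] width=9 -> value=284 (bin 100011100); offset now 21 = byte 2 bit 5; 11 bits remain
Read 3: bits[21:24] width=3 -> value=5 (bin 101); offset now 24 = byte 3 bit 0; 8 bits remain
Read 4: bits[24:26] width=2 -> value=3 (bin 11); offset now 26 = byte 3 bit 2; 6 bits remain

Answer: 1948 284 5 3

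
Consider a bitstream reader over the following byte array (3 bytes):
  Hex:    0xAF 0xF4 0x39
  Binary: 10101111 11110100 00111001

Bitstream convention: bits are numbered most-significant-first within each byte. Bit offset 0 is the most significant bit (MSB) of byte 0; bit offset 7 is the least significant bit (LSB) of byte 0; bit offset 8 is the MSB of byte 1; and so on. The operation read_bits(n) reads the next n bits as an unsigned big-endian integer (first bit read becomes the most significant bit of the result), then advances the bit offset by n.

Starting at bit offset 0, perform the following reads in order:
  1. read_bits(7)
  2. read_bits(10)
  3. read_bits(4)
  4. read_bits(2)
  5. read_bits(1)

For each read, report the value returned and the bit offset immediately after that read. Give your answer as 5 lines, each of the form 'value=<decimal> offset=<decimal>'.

Read 1: bits[0:7] width=7 -> value=87 (bin 1010111); offset now 7 = byte 0 bit 7; 17 bits remain
Read 2: bits[7:17] width=10 -> value=1000 (bin 1111101000); offset now 17 = byte 2 bit 1; 7 bits remain
Read 3: bits[17:21] width=4 -> value=7 (bin 0111); offset now 21 = byte 2 bit 5; 3 bits remain
Read 4: bits[21:23] width=2 -> value=0 (bin 00); offset now 23 = byte 2 bit 7; 1 bits remain
Read 5: bits[23:24] width=1 -> value=1 (bin 1); offset now 24 = byte 3 bit 0; 0 bits remain

Answer: value=87 offset=7
value=1000 offset=17
value=7 offset=21
value=0 offset=23
value=1 offset=24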